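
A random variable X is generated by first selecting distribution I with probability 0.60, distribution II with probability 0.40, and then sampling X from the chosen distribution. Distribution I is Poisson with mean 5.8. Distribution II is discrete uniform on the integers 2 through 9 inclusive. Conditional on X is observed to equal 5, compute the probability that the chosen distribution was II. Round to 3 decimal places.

Likelihoods P(X=5 | ·): I: 0.165596; II: 0.125.
Posterior ∝ prior × likelihood. Numerator for II: 0.4·0.125 = 0.05.
Normalizing constant: 0.6·0.165596 + 0.4·0.125 = 0.149358.
P(II | observation) = 0.05 / 0.149358 = 0.334767.

0.335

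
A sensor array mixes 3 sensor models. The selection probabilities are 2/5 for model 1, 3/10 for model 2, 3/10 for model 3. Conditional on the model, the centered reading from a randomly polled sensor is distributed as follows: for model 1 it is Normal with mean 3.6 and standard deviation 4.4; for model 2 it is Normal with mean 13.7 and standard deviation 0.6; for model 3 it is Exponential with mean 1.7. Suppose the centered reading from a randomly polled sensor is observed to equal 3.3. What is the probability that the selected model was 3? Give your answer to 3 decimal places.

0.412

Likelihoods f(3.3 | ·): 1: 0.0904582; 2: 3.82012e-66; 3: 0.0844323.
Posterior ∝ prior × likelihood. Numerator for 3: 0.3·0.0844323 = 0.0253297.
Normalizing constant: 0.4·0.0904582 + 0.3·3.82012e-66 + 0.3·0.0844323 = 0.061513.
P(3 | observation) = 0.0253297 / 0.061513 = 0.411778.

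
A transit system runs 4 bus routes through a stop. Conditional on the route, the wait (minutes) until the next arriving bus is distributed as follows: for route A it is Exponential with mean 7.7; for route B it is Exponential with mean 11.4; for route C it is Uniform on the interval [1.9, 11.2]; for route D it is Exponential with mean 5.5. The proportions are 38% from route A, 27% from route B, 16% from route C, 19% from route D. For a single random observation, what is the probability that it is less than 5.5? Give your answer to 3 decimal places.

Conditional on each route, P(X < 5.5): A: 0.510458; B: 0.382735; C: 0.387097; D: 0.632121.
By total probability, P(X < 5.5) = 0.38·0.510458 + 0.27·0.382735 + 0.16·0.387097 + 0.19·0.632121 = 0.479351.

0.479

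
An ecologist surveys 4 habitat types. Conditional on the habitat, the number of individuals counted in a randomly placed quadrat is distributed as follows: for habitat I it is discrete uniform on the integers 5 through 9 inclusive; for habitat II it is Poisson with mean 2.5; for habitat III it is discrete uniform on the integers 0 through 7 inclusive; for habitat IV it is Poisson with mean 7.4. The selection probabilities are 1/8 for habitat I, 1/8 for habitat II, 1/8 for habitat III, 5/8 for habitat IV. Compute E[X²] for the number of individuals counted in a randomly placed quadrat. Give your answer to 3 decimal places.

48.506

For each component E[X²] = Var + (mean)², giving I: 51; II: 8.75; III: 17.5; IV: 62.16.
Overall E[X²] = 0.125·51 + 0.125·8.75 + 0.125·17.5 + 0.625·62.16 = 48.5063.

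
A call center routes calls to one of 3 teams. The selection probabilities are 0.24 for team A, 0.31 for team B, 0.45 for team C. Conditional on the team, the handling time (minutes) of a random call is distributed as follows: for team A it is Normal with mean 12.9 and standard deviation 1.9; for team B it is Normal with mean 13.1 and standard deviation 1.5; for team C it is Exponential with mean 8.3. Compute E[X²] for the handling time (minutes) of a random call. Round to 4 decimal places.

For each component E[X²] = Var + (mean)², giving A: 170.02; B: 173.86; C: 137.78.
Overall E[X²] = 0.24·170.02 + 0.31·173.86 + 0.45·137.78 = 156.702.

156.7024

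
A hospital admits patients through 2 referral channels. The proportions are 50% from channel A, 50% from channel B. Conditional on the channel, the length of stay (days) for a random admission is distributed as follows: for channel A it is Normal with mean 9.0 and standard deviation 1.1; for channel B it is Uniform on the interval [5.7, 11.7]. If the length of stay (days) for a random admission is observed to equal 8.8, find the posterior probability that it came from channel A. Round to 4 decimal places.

0.6816

Likelihoods f(8.8 | ·): A: 0.356729; B: 0.166667.
Posterior ∝ prior × likelihood. Numerator for A: 0.5·0.356729 = 0.178365.
Normalizing constant: 0.5·0.356729 + 0.5·0.166667 = 0.261698.
P(A | observation) = 0.178365 / 0.261698 = 0.681567.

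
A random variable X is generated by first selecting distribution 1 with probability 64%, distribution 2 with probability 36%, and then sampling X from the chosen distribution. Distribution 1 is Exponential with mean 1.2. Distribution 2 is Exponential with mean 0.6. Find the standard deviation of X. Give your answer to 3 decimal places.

Per component, 1: μ=1.2, E[X²]=2.88; 2: μ=0.6, E[X²]=0.72.
E[X] = 0.64·1.2 + 0.36·0.6 = 0.984.
E[X²] = 0.64·2.88 + 0.36·0.72 = 2.1024.
Var(X) = E[X²] − (E[X])² = 2.1024 − 0.968256 = 1.13414.
SD(X) = √1.13414 = 1.06496.

1.065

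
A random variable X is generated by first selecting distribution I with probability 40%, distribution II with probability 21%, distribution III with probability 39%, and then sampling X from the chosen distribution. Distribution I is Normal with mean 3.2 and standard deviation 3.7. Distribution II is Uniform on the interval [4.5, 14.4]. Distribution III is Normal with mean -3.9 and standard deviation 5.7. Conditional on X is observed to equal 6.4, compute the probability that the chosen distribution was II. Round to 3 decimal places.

Likelihoods f(6.4 | ·): I: 0.0741795; II: 0.10101; III: 0.0136767.
Posterior ∝ prior × likelihood. Numerator for II: 0.21·0.10101 = 0.0212121.
Normalizing constant: 0.4·0.0741795 + 0.21·0.10101 + 0.39·0.0136767 = 0.0562179.
P(II | observation) = 0.0212121 / 0.0562179 = 0.37732.

0.377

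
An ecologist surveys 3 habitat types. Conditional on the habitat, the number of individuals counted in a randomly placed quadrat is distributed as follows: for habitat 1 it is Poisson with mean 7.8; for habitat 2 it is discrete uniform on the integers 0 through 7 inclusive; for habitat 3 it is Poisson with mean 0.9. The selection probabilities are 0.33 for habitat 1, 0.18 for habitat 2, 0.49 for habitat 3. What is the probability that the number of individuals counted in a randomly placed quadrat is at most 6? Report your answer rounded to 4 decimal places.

Conditional on each habitat, P(X ≤ 6): 1: 0.338407; 2: 0.875; 3: 0.999957.
By total probability, P(X ≤ 6) = 0.33·0.338407 + 0.18·0.875 + 0.49·0.999957 = 0.759153.

0.7592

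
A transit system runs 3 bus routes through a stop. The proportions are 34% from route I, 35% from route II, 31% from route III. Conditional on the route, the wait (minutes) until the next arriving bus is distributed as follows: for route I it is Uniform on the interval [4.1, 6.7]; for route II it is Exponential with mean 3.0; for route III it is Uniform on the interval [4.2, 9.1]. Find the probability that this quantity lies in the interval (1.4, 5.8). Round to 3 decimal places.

Conditional on each route, P(1.4 < X < 5.8): I: 0.653846; II: 0.482424; III: 0.326531.
By total probability, P(1.4 < X < 5.8) = 0.34·0.653846 + 0.35·0.482424 + 0.31·0.326531 = 0.492381.

0.492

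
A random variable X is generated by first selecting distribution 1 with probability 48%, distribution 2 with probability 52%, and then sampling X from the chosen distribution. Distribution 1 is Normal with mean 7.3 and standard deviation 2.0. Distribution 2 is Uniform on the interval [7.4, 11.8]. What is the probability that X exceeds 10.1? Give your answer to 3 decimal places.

0.240

Conditional on each component, P(X > 10.1): 1: 0.0807567; 2: 0.386364.
By total probability, P(X > 10.1) = 0.48·0.0807567 + 0.52·0.386364 = 0.239672.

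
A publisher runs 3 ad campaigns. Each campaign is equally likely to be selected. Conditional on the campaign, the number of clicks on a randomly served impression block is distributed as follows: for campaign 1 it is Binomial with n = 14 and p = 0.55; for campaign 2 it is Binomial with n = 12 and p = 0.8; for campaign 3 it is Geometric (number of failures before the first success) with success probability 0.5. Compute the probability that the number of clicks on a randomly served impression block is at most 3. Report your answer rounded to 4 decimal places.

Conditional on each campaign, P(X ≤ 3): 1: 0.0114305; 2: 6.21978e-05; 3: 0.9375.
By total probability, P(X ≤ 3) = 0.333333·0.0114305 + 0.333333·6.21978e-05 + 0.333333·0.9375 = 0.316331.

0.3163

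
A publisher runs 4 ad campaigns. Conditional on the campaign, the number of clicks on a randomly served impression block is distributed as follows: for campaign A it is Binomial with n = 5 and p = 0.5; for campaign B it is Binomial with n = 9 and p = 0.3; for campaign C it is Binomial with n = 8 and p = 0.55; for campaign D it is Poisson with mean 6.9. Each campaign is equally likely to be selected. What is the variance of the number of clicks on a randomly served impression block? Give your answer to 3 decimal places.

Per component, A: μ=2.5, E[X²]=7.5; B: μ=2.7, E[X²]=9.18; C: μ=4.4, E[X²]=21.34; D: μ=6.9, E[X²]=54.51.
E[X] = 0.25·2.5 + 0.25·2.7 + 0.25·4.4 + 0.25·6.9 = 4.125.
E[X²] = 0.25·7.5 + 0.25·9.18 + 0.25·21.34 + 0.25·54.51 = 23.1325.
Var(X) = E[X²] − (E[X])² = 23.1325 − 17.0156 = 6.11688.

6.117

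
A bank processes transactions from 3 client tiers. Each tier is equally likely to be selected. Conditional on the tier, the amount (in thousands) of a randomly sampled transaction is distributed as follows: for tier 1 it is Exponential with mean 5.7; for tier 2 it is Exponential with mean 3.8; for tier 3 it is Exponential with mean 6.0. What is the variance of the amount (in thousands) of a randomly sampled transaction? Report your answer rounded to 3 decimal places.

28.592

Per component, 1: μ=5.7, E[X²]=64.98; 2: μ=3.8, E[X²]=28.88; 3: μ=6, E[X²]=72.
E[X] = 0.333333·5.7 + 0.333333·3.8 + 0.333333·6 = 5.16667.
E[X²] = 0.333333·64.98 + 0.333333·28.88 + 0.333333·72 = 55.2867.
Var(X) = E[X²] − (E[X])² = 55.2867 − 26.6944 = 28.5922.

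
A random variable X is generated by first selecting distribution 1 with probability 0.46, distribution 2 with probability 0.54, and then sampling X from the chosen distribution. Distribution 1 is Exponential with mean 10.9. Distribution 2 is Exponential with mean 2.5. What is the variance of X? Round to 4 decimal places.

75.5547

Per component, 1: μ=10.9, E[X²]=237.62; 2: μ=2.5, E[X²]=12.5.
E[X] = 0.46·10.9 + 0.54·2.5 = 6.364.
E[X²] = 0.46·237.62 + 0.54·12.5 = 116.055.
Var(X) = E[X²] − (E[X])² = 116.055 − 40.5005 = 75.5547.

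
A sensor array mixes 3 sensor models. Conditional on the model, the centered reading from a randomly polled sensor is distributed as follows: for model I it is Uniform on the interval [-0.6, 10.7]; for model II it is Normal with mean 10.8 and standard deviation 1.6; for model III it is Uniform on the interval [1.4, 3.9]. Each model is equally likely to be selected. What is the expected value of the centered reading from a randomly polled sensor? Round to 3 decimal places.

6.167

Component means — I: 5.05; II: 10.8; III: 2.65.
E[X] = 0.333333·5.05 + 0.333333·10.8 + 0.333333·2.65 = 6.16667.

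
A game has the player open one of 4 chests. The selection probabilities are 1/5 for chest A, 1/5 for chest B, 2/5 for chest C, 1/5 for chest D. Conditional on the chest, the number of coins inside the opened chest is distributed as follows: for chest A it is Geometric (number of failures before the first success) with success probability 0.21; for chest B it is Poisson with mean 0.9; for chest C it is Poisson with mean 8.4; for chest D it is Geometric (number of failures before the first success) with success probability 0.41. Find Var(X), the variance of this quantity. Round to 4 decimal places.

18.4772

Per component, A: μ=3.7619, E[X²]=32.0658; B: μ=0.9, E[X²]=1.71; C: μ=8.4, E[X²]=78.96; D: μ=1.43902, E[X²]=5.58061.
E[X] = 0.2·3.7619 + 0.2·0.9 + 0.4·8.4 + 0.2·1.43902 = 4.58019.
E[X²] = 0.2·32.0658 + 0.2·1.71 + 0.4·78.96 + 0.2·5.58061 = 39.4553.
Var(X) = E[X²] − (E[X])² = 39.4553 − 20.9781 = 18.4772.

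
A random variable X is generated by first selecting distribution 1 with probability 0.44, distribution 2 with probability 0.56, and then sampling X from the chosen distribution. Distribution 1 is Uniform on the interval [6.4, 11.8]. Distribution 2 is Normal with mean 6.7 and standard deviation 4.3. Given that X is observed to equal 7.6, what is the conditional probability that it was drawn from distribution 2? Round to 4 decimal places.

0.3842

Likelihoods f(7.6 | ·): 1: 0.185185; 2: 0.0907672.
Posterior ∝ prior × likelihood. Numerator for 2: 0.56·0.0907672 = 0.0508296.
Normalizing constant: 0.44·0.185185 + 0.56·0.0907672 = 0.132311.
P(2 | observation) = 0.0508296 / 0.132311 = 0.384168.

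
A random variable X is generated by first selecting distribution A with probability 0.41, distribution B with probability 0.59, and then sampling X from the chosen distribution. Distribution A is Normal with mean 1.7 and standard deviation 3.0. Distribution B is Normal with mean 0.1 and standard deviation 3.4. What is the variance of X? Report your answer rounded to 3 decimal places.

11.130

Per component, A: μ=1.7, E[X²]=11.89; B: μ=0.1, E[X²]=11.57.
E[X] = 0.41·1.7 + 0.59·0.1 = 0.756.
E[X²] = 0.41·11.89 + 0.59·11.57 = 11.7012.
Var(X) = E[X²] − (E[X])² = 11.7012 − 0.571536 = 11.1297.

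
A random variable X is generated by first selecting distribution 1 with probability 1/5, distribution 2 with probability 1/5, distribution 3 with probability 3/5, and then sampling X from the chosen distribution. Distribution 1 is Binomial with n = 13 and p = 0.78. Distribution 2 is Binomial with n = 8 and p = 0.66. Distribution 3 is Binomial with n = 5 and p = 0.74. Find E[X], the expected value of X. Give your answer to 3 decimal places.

Component means — 1: 10.14; 2: 5.28; 3: 3.7.
E[X] = 0.2·10.14 + 0.2·5.28 + 0.6·3.7 = 5.304.

5.304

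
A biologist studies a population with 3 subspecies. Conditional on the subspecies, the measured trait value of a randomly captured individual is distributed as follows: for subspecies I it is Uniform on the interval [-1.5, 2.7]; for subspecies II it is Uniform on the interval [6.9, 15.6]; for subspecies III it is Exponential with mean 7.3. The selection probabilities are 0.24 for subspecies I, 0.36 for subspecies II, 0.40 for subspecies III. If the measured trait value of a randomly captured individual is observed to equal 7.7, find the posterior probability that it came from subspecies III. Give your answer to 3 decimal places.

Likelihoods f(7.7 | ·): I: 0; II: 0.114943; III: 0.0477074.
Posterior ∝ prior × likelihood. Numerator for III: 0.4·0.0477074 = 0.019083.
Normalizing constant: 0.24·0 + 0.36·0.114943 + 0.4·0.0477074 = 0.0604623.
P(III | observation) = 0.019083 / 0.0604623 = 0.315618.

0.316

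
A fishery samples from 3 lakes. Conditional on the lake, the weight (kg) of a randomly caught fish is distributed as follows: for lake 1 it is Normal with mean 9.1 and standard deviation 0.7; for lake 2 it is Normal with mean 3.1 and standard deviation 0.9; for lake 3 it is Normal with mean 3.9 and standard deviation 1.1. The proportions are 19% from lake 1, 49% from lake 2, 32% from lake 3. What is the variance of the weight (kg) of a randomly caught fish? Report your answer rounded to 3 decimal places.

Per component, 1: μ=9.1, E[X²]=83.3; 2: μ=3.1, E[X²]=10.42; 3: μ=3.9, E[X²]=16.42.
E[X] = 0.19·9.1 + 0.49·3.1 + 0.32·3.9 = 4.496.
E[X²] = 0.19·83.3 + 0.49·10.42 + 0.32·16.42 = 26.1872.
Var(X) = E[X²] − (E[X])² = 26.1872 − 20.214 = 5.97318.

5.973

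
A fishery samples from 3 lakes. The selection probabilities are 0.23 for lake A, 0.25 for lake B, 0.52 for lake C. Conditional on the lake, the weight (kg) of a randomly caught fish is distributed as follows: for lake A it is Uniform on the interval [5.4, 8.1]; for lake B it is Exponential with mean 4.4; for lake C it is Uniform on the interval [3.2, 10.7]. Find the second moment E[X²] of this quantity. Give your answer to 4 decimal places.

47.8539

For each component E[X²] = Var + (mean)², giving A: 46.17; B: 38.72; C: 52.99.
Overall E[X²] = 0.23·46.17 + 0.25·38.72 + 0.52·52.99 = 47.8539.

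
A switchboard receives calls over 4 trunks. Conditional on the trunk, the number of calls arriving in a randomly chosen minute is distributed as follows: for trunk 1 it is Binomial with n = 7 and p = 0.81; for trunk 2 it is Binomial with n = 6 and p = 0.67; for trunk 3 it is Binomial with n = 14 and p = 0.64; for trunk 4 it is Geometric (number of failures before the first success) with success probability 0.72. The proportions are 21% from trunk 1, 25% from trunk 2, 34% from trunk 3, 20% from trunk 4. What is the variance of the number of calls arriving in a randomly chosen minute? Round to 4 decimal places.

11.5789

Per component, 1: μ=5.67, E[X²]=33.2262; 2: μ=4.02, E[X²]=17.487; 3: μ=8.96, E[X²]=83.5072; 4: μ=0.388889, E[X²]=0.691358.
E[X] = 0.21·5.67 + 0.25·4.02 + 0.34·8.96 + 0.2·0.388889 = 5.31988.
E[X²] = 0.21·33.2262 + 0.25·17.487 + 0.34·83.5072 + 0.2·0.691358 = 39.88.
Var(X) = E[X²] − (E[X])² = 39.88 − 28.3011 = 11.5789.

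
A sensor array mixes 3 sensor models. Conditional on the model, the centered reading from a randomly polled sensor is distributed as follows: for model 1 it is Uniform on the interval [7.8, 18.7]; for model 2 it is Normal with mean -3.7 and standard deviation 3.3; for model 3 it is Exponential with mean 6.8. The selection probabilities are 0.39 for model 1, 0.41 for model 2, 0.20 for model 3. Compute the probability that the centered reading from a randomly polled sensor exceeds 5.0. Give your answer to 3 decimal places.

0.488

Conditional on each model, P(X > 5.0): 1: 1; 2: 0.00418999; 3: 0.479364.
By total probability, P(X > 5.0) = 0.39·1 + 0.41·0.00418999 + 0.2·0.479364 = 0.487591.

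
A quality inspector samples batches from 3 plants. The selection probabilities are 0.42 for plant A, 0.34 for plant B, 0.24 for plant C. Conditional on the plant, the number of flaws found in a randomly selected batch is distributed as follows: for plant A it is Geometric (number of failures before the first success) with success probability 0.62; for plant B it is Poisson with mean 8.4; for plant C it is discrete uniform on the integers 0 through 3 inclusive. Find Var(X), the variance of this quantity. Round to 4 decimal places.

16.1947

Per component, A: μ=0.612903, E[X²]=1.3642; B: μ=8.4, E[X²]=78.96; C: μ=1.5, E[X²]=3.5.
E[X] = 0.42·0.612903 + 0.34·8.4 + 0.24·1.5 = 3.47342.
E[X²] = 0.42·1.3642 + 0.34·78.96 + 0.24·3.5 = 28.2594.
Var(X) = E[X²] − (E[X])² = 28.2594 − 12.0646 = 16.1947.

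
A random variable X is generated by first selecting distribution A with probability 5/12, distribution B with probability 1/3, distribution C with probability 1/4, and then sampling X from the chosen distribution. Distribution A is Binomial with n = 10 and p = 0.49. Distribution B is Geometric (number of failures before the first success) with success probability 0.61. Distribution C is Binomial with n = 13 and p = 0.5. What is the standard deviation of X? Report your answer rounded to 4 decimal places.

Per component, A: μ=4.9, E[X²]=26.509; B: μ=0.639344, E[X²]=1.45687; C: μ=6.5, E[X²]=45.5.
E[X] = 0.416667·4.9 + 0.333333·0.639344 + 0.25·6.5 = 3.87978.
E[X²] = 0.416667·26.509 + 0.333333·1.45687 + 0.25·45.5 = 22.906.
Var(X) = E[X²] − (E[X])² = 22.906 − 15.0527 = 7.85333.
SD(X) = √7.85333 = 2.80238.

2.8024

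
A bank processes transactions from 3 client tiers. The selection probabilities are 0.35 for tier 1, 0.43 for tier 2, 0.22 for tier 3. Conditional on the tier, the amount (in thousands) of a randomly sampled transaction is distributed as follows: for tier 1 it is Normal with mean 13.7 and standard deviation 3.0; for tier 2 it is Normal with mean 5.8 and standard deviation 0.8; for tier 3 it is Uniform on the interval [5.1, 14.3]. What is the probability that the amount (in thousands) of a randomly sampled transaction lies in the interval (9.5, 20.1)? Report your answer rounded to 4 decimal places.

Conditional on each tier, P(9.5 < X < 20.1): 1: 0.902795; 2: 1.87299e-06; 3: 0.521739.
By total probability, P(9.5 < X < 20.1) = 0.35·0.902795 + 0.43·1.87299e-06 + 0.22·0.521739 = 0.430762.

0.4308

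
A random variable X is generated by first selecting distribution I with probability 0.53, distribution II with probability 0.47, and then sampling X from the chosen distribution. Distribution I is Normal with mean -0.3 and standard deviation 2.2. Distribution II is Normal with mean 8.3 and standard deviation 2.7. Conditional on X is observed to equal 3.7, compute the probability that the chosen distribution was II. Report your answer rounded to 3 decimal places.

Likelihoods f(3.7 | ·): I: 0.0347252; II: 0.0346141.
Posterior ∝ prior × likelihood. Numerator for II: 0.47·0.0346141 = 0.0162686.
Normalizing constant: 0.53·0.0347252 + 0.47·0.0346141 = 0.034673.
P(II | observation) = 0.0162686 / 0.034673 = 0.469202.

0.469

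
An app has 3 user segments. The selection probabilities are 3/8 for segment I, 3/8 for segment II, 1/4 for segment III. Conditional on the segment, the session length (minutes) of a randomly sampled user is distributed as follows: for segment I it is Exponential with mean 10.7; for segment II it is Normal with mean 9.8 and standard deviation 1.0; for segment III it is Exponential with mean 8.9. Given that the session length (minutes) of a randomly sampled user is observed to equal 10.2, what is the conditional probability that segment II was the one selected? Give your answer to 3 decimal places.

Likelihoods f(10.2 | ·): I: 0.036026; II: 0.36827; III: 0.0357174.
Posterior ∝ prior × likelihood. Numerator for II: 0.375·0.36827 = 0.138101.
Normalizing constant: 0.375·0.036026 + 0.375·0.36827 + 0.25·0.0357174 = 0.16054.
P(II | observation) = 0.138101 / 0.16054 = 0.860228.

0.860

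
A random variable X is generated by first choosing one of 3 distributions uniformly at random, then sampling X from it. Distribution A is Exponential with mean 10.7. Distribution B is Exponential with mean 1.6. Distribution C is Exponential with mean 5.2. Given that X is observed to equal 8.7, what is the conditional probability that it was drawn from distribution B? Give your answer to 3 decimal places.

Likelihoods f(8.7 | ·): A: 0.0414475; B: 0.00271897; C: 0.0360901.
Posterior ∝ prior × likelihood. Numerator for B: 0.333333·0.00271897 = 0.000906322.
Normalizing constant: 0.333333·0.0414475 + 0.333333·0.00271897 + 0.333333·0.0360901 = 0.0267522.
P(B | observation) = 0.000906322 / 0.0267522 = 0.0338784.

0.034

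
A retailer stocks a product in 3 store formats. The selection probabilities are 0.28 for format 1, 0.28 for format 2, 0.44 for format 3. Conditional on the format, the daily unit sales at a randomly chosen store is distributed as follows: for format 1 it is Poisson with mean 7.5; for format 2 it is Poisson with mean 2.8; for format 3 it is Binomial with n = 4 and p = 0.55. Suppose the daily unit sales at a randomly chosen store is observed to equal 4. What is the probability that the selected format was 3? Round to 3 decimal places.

0.386

Likelihoods P(X=4 | ·): 1: 0.0729164; 2: 0.155739; 3: 0.0915063.
Posterior ∝ prior × likelihood. Numerator for 3: 0.44·0.0915063 = 0.0402628.
Normalizing constant: 0.28·0.0729164 + 0.28·0.155739 + 0.44·0.0915063 = 0.104286.
P(3 | observation) = 0.0402628 / 0.104286 = 0.38608.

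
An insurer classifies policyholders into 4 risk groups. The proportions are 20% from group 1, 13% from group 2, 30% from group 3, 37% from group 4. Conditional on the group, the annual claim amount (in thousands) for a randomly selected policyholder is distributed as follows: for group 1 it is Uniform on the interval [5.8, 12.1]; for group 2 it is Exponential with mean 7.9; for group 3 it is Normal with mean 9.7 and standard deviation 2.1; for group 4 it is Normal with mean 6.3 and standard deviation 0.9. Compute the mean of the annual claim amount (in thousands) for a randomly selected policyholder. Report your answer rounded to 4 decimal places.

8.0580

Component means — 1: 8.95; 2: 7.9; 3: 9.7; 4: 6.3.
E[X] = 0.2·8.95 + 0.13·7.9 + 0.3·9.7 + 0.37·6.3 = 8.058.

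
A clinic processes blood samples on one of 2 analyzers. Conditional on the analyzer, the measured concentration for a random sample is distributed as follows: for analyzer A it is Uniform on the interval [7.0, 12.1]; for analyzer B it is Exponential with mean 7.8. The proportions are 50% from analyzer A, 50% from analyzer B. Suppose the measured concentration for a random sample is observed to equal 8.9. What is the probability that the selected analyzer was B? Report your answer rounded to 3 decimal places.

0.173

Likelihoods f(8.9 | ·): A: 0.196078; B: 0.0409604.
Posterior ∝ prior × likelihood. Numerator for B: 0.5·0.0409604 = 0.0204802.
Normalizing constant: 0.5·0.196078 + 0.5·0.0409604 = 0.118519.
P(B | observation) = 0.0204802 / 0.118519 = 0.1728.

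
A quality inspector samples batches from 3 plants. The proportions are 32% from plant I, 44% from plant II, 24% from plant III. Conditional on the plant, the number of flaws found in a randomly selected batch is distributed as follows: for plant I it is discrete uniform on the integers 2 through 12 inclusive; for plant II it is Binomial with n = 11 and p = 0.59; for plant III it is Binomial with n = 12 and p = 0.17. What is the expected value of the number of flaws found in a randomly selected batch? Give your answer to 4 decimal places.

5.5852

Component means — I: 7; II: 6.49; III: 2.04.
E[X] = 0.32·7 + 0.44·6.49 + 0.24·2.04 = 5.5852.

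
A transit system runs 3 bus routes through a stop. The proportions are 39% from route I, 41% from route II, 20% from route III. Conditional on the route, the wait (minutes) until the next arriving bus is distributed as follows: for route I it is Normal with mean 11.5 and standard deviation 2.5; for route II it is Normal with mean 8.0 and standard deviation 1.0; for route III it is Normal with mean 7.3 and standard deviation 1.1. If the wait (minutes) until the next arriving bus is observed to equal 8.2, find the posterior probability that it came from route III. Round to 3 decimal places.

Likelihoods f(8.2 | ·): I: 0.0667748; II: 0.391043; III: 0.25951.
Posterior ∝ prior × likelihood. Numerator for III: 0.2·0.25951 = 0.051902.
Normalizing constant: 0.39·0.0667748 + 0.41·0.391043 + 0.2·0.25951 = 0.238272.
P(III | observation) = 0.051902 / 0.238272 = 0.217827.

0.218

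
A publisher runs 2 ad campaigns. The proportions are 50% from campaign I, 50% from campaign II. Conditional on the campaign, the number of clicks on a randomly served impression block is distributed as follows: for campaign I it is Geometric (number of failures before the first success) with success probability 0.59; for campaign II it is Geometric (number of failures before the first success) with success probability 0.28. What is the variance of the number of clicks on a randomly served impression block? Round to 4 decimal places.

Per component, I: μ=0.694915, E[X²]=1.66073; II: μ=2.57143, E[X²]=15.7959.
E[X] = 0.5·0.694915 + 0.5·2.57143 = 1.63317.
E[X²] = 0.5·1.66073 + 0.5·15.7959 = 8.72832.
Var(X) = E[X²] − (E[X])² = 8.72832 − 2.66725 = 6.06107.

6.0611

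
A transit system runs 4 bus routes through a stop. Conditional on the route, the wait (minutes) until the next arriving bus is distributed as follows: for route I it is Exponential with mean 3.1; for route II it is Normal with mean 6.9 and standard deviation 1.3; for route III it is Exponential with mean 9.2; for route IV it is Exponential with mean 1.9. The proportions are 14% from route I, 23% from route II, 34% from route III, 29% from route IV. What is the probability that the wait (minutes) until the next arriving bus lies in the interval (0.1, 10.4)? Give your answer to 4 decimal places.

0.8603

Conditional on each route, P(0.1 < X < 10.4): I: 0.933342; II: 0.996452; III: 0.666296; IV: 0.944534.
By total probability, P(0.1 < X < 10.4) = 0.14·0.933342 + 0.23·0.996452 + 0.34·0.666296 + 0.29·0.944534 = 0.860307.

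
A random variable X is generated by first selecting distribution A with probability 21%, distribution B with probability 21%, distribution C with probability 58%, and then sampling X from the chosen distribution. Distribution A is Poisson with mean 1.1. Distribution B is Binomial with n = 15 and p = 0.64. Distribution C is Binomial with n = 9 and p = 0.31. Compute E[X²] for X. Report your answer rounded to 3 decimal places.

For each component E[X²] = Var + (mean)², giving A: 2.31; B: 95.616; C: 9.7092.
Overall E[X²] = 0.21·2.31 + 0.21·95.616 + 0.58·9.7092 = 26.1958.

26.196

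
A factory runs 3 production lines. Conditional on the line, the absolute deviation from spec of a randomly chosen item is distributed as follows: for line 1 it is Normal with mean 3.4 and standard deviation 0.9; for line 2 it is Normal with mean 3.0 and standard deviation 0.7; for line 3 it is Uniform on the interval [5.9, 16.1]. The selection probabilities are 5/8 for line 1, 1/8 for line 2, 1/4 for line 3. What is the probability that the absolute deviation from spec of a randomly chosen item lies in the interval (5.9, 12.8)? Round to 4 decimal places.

Conditional on each line, P(5.9 < X < 12.8): 1: 0.0027366; 2: 1.71503e-05; 3: 0.676471.
By total probability, P(5.9 < X < 12.8) = 0.625·0.0027366 + 0.125·1.71503e-05 + 0.25·0.676471 = 0.17083.

0.1708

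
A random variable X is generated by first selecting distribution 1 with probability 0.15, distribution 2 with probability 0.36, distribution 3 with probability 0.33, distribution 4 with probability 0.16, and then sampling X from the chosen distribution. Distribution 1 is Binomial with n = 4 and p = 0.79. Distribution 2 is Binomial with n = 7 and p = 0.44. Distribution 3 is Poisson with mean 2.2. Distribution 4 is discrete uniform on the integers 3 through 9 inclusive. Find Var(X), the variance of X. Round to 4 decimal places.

3.6716

Per component, 1: μ=3.16, E[X²]=10.6492; 2: μ=3.08, E[X²]=11.2112; 3: μ=2.2, E[X²]=7.04; 4: μ=6, E[X²]=40.
E[X] = 0.15·3.16 + 0.36·3.08 + 0.33·2.2 + 0.16·6 = 3.2688.
E[X²] = 0.15·10.6492 + 0.36·11.2112 + 0.33·7.04 + 0.16·40 = 14.3566.
Var(X) = E[X²] − (E[X])² = 14.3566 − 10.6851 = 3.67156.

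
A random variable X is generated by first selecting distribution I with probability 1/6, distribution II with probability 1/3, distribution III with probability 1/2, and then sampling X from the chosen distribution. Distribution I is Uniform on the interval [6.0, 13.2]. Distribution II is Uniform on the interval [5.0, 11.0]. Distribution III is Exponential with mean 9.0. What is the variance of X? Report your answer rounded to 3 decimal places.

42.559

Per component, I: μ=9.6, E[X²]=96.48; II: μ=8, E[X²]=67; III: μ=9, E[X²]=162.
E[X] = 0.166667·9.6 + 0.333333·8 + 0.5·9 = 8.76667.
E[X²] = 0.166667·96.48 + 0.333333·67 + 0.5·162 = 119.413.
Var(X) = E[X²] − (E[X])² = 119.413 − 76.8544 = 42.5589.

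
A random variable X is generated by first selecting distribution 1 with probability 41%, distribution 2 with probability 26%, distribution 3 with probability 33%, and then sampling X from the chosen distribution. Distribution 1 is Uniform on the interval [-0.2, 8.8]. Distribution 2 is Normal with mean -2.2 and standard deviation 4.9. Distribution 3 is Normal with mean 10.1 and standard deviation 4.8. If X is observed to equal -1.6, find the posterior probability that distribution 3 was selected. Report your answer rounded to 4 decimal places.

0.0627

Likelihoods f(-1.6 | ·): 1: 0; 2: 0.0808087; 3: 0.00426097.
Posterior ∝ prior × likelihood. Numerator for 3: 0.33·0.00426097 = 0.00140612.
Normalizing constant: 0.41·0 + 0.26·0.0808087 + 0.33·0.00426097 = 0.0224164.
P(3 | observation) = 0.00140612 / 0.0224164 = 0.0627274.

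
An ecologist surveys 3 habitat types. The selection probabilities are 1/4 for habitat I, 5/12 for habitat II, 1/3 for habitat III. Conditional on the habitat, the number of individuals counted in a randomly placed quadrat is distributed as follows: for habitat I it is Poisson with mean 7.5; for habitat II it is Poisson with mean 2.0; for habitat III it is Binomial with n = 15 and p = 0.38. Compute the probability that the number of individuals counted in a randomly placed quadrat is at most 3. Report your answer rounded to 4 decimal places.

Conditional on each habitat, P(X ≤ 3): I: 0.0591455; II: 0.857123; III: 0.118716.
By total probability, P(X ≤ 3) = 0.25·0.0591455 + 0.416667·0.857123 + 0.333333·0.118716 = 0.411493.

0.4115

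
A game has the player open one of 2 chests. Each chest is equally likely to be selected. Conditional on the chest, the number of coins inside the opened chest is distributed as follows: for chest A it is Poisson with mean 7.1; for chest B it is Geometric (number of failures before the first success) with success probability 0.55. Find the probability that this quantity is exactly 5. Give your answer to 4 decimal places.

Conditional on each chest, P(X = 5): A: 0.124057; B: 0.010149.
By total probability, P(X = 5) = 0.5·0.124057 + 0.5·0.010149 = 0.0671028.

0.0671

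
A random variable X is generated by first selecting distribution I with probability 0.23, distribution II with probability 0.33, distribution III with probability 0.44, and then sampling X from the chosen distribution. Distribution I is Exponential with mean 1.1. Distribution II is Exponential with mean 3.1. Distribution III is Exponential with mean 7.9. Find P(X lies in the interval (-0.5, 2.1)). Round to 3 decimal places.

0.461

Conditional on each component, P(-0.5 < X < 2.1): I: 0.851785; II: 0.492074; III: 0.233425.
By total probability, P(-0.5 < X < 2.1) = 0.23·0.851785 + 0.33·0.492074 + 0.44·0.233425 = 0.461002.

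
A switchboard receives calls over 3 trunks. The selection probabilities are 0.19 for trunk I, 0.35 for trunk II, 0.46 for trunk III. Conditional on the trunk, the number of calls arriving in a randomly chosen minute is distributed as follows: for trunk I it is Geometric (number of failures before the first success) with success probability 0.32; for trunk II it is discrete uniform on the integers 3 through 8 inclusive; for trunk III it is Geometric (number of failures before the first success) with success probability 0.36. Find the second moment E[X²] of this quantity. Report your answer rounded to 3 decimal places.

For each component E[X²] = Var + (mean)², giving I: 11.1562; II: 33.1667; III: 8.09877.
Overall E[X²] = 0.19·11.1562 + 0.35·33.1667 + 0.46·8.09877 = 17.4535.

17.453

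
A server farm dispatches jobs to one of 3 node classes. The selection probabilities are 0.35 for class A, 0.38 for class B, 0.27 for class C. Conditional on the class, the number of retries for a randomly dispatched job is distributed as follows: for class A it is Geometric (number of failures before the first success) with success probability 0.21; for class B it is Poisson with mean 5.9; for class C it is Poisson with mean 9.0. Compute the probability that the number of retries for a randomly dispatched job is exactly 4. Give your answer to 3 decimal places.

0.090

Conditional on each class, P(X = 4): A: 0.0817952; B: 0.138312; C: 0.0337372.
By total probability, P(X = 4) = 0.35·0.0817952 + 0.38·0.138312 + 0.27·0.0337372 = 0.0902958.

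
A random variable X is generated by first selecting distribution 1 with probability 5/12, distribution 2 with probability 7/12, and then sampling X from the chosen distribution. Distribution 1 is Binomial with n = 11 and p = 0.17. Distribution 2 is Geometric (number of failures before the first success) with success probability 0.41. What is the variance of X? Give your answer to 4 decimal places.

2.7392

Per component, 1: μ=1.87, E[X²]=5.049; 2: μ=1.43902, E[X²]=5.58061.
E[X] = 0.416667·1.87 + 0.583333·1.43902 = 1.6186.
E[X²] = 0.416667·5.049 + 0.583333·5.58061 = 5.3591.
Var(X) = E[X²] − (E[X])² = 5.3591 − 2.61986 = 2.73925.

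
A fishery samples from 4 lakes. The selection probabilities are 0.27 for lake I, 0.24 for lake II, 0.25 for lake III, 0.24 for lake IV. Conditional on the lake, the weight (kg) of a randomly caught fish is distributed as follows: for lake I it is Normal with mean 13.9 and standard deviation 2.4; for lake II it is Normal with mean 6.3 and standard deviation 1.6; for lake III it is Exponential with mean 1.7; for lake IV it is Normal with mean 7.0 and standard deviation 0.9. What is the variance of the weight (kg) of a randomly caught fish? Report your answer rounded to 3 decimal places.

Per component, I: μ=13.9, E[X²]=198.97; II: μ=6.3, E[X²]=42.25; III: μ=1.7, E[X²]=5.78; IV: μ=7, E[X²]=49.81.
E[X] = 0.27·13.9 + 0.24·6.3 + 0.25·1.7 + 0.24·7 = 7.37.
E[X²] = 0.27·198.97 + 0.24·42.25 + 0.25·5.78 + 0.24·49.81 = 77.2613.
Var(X) = E[X²] − (E[X])² = 77.2613 − 54.3169 = 22.9444.

22.944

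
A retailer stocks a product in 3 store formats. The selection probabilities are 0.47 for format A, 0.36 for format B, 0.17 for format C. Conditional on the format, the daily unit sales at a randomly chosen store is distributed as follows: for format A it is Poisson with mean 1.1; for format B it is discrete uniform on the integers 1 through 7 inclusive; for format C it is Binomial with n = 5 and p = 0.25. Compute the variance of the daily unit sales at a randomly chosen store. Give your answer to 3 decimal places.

Per component, A: μ=1.1, E[X²]=2.31; B: μ=4, E[X²]=20; C: μ=1.25, E[X²]=2.5.
E[X] = 0.47·1.1 + 0.36·4 + 0.17·1.25 = 2.1695.
E[X²] = 0.47·2.31 + 0.36·20 + 0.17·2.5 = 8.7107.
Var(X) = E[X²] − (E[X])² = 8.7107 − 4.70673 = 4.00397.

4.004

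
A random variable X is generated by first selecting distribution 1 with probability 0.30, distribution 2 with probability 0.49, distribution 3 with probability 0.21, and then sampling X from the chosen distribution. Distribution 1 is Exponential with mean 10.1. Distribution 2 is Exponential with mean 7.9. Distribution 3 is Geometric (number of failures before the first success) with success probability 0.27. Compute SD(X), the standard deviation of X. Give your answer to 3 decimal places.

Per component, 1: μ=10.1, E[X²]=204.02; 2: μ=7.9, E[X²]=124.82; 3: μ=2.7037, E[X²]=17.3237.
E[X] = 0.3·10.1 + 0.49·7.9 + 0.21·2.7037 = 7.46878.
E[X²] = 0.3·204.02 + 0.49·124.82 + 0.21·17.3237 = 126.006.
Var(X) = E[X²] − (E[X])² = 126.006 − 55.7826 = 70.2231.
SD(X) = √70.2231 = 8.37992.

8.380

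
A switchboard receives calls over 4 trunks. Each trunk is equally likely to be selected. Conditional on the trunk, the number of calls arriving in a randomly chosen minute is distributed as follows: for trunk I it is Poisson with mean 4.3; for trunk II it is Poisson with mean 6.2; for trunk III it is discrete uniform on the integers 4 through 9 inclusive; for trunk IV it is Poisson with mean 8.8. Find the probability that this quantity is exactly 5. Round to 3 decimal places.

0.139

Conditional on each trunk, P(X = 5): I: 0.166224; II: 0.154936; III: 0.166667; IV: 0.0662889.
By total probability, P(X = 5) = 0.25·0.166224 + 0.25·0.154936 + 0.25·0.166667 + 0.25·0.0662889 = 0.138529.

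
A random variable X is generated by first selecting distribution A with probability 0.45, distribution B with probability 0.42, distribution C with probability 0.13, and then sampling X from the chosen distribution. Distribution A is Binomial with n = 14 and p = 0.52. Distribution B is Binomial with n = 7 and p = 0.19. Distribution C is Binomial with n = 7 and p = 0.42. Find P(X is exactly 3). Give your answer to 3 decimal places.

0.089

Conditional on each component, P(X = 3): A: 0.0159502; B: 0.10334; C: 0.293446.
By total probability, P(X = 3) = 0.45·0.0159502 + 0.42·0.10334 + 0.13·0.293446 = 0.0887284.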